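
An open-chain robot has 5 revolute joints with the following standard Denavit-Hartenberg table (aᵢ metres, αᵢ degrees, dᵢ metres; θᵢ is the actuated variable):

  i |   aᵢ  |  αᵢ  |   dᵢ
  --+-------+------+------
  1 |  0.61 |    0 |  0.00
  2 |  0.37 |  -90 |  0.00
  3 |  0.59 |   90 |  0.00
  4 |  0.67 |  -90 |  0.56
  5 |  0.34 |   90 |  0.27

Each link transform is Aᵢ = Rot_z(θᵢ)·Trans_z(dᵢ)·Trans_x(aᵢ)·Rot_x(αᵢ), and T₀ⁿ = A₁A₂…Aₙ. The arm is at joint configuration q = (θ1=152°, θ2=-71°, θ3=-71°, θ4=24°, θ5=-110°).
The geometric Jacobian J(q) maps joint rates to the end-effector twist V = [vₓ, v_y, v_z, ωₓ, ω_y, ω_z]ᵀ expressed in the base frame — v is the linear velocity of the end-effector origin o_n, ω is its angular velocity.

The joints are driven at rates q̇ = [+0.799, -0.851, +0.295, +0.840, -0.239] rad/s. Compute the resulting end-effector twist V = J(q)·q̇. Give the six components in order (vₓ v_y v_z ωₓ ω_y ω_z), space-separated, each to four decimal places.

o_n = [-1.0266, 0.2214, 1.2186]
J₁: ẑ×o_n = [-0.2214, -1.0266, 0.0000], ω = ẑ
J2: z=[0.0000, 0.0000, 1.0000] o=[-0.5386, 0.2864, 0.0000] → [0.0650, -0.4881, 0.0000, 0.0000, 0.0000, 1.0000]
J3: z=[-0.9877, 0.1564, 0.0000] o=[-0.4807, 0.6518, 0.0000] → [0.1906, 1.2036, 0.5106, -0.9877, 0.1564, 0.0000]
J4: z=[-0.1479, -0.9339, 0.3256] o=[-0.4507, 0.8415, 0.5579] → [-0.4152, -0.0898, -0.4462, -0.1479, -0.9339, 0.3256]
J5: z=[-0.9230, 0.0121, -0.3846] o=[-0.7715, 0.5580, 1.3189] → [-0.1307, 0.0056, 0.3138, -0.9230, 0.0121, -0.3846]
V = J·q̇ = [-0.4935, -0.1266, -0.2992, -0.1950, -0.7412, 0.3134]

-0.4935 -0.1266 -0.2992 -0.1950 -0.7412 0.3134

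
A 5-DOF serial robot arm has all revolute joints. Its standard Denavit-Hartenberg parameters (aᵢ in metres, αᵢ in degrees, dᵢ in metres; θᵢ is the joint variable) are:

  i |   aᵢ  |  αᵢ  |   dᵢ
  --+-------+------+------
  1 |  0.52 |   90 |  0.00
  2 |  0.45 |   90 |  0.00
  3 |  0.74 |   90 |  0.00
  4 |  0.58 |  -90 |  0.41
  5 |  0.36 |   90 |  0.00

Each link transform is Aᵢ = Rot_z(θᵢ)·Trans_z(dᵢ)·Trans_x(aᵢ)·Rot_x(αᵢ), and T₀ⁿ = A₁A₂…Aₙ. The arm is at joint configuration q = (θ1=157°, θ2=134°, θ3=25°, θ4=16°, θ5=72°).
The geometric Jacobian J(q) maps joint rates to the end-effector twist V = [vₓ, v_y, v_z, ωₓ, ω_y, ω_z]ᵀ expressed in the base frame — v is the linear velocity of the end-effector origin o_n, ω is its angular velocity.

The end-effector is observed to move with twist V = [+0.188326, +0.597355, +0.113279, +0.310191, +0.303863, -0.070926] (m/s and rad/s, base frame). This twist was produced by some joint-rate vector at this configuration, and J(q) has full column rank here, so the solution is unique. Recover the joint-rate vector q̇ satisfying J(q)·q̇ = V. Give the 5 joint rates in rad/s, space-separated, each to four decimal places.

0.2040 -0.2130 0.3350 -0.5910 -0.6720

o_n = [0.7231, 0.2713, 1.3922]
J₁: ẑ×o_n = [-0.2713, 0.7231, 0.0000], ω = ẑ
J2: z=[0.3907, 0.9205, 0.0000] o=[-0.4787, 0.2032, 0.0000] → [1.2816, -0.5440, -1.0796, 0.3907, 0.9205, 0.0000]
J3: z=[-0.6622, 0.2811, 0.6947] o=[-0.1909, 0.0810, 0.3237] → [0.1682, 1.3425, -0.3829, -0.6622, 0.2811, 0.6947]
J4: z=[-0.0839, -0.9490, 0.3040] o=[0.3601, 0.1869, 0.8061] → [-0.5819, 0.1595, 0.3374, -0.0839, -0.9490, 0.3040]
J5: z=[-0.8418, 0.2308, 0.4880] o=[0.6350, -0.0775, 1.4053] → [-0.1733, 0.0320, -0.3139, -0.8418, 0.2308, 0.4880]
q̇ = J⁺·V = [0.2040, -0.2130, 0.3350, -0.5910, -0.6720]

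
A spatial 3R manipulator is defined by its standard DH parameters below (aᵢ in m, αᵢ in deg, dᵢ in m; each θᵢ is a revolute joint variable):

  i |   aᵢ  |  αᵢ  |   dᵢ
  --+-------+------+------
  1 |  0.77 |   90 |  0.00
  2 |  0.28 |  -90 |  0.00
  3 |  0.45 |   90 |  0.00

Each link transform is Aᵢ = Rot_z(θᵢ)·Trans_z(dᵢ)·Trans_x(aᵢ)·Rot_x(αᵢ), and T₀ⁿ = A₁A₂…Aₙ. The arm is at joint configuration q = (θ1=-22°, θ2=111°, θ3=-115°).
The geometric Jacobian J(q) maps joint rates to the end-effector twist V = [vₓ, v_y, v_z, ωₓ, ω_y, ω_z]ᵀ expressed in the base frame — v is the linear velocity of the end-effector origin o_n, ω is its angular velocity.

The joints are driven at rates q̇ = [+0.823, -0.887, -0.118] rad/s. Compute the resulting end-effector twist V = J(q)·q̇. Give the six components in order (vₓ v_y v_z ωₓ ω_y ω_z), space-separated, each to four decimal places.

o_n = [0.5313, -0.6545, 0.0839]
J₁: ẑ×o_n = [0.6545, 0.5313, -0.0000], ω = ẑ
J2: z=[-0.3746, -0.9272, 0.0000] o=[0.7139, -0.2884, 0.0000] → [-0.0777, 0.0314, -0.0322, -0.3746, -0.9272, 0.0000]
J3: z=[-0.8656, 0.3497, -0.3584] o=[0.6209, -0.2509, 0.2614] → [-0.2068, -0.1216, 0.3808, -0.8656, 0.3497, -0.3584]
V = J·q̇ = [0.6320, 0.4237, -0.0164, 0.4344, 0.7811, 0.8653]

0.6320 0.4237 -0.0164 0.4344 0.7811 0.8653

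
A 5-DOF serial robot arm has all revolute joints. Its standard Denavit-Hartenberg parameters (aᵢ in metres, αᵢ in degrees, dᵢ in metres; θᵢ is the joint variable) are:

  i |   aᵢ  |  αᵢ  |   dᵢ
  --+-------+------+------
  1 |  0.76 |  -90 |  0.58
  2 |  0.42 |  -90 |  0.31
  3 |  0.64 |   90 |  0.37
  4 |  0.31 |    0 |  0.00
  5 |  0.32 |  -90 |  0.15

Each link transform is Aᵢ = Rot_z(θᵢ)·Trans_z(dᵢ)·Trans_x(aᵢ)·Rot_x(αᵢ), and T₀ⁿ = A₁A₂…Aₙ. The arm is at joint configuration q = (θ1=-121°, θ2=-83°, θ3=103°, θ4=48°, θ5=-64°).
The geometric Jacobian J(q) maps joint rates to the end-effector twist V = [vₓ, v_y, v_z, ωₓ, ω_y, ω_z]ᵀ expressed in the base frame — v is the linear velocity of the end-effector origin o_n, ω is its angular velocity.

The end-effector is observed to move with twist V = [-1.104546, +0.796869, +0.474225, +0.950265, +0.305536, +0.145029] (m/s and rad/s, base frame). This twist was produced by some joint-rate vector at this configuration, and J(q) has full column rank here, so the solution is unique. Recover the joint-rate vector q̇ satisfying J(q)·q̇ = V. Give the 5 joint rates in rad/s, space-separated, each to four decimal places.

-0.9240 0.8810 -0.8760 0.1530 0.8420

o_n = [-1.4004, -0.6818, 0.8216]
J₁: ẑ×o_n = [0.6818, -1.4004, 0.0000], ω = ẑ
J2: z=[0.8572, -0.5150, 0.0000] o=[-0.3914, -0.6514, 0.5800] → [-0.1244, -0.2071, -0.5457, 0.8572, -0.5150, 0.0000]
J3: z=[-0.5112, -0.8508, -0.1219] o=[-0.1521, -0.8550, 0.9969] → [0.1702, 0.0625, -1.1505, -0.5112, -0.8508, -0.1219]
J4: z=[-0.2540, 0.0141, 0.9671] o=[-0.8667, -0.8336, 0.8089] → [-0.1466, -0.5129, -0.0310, -0.2540, 0.0141, 0.9671]
J5: z=[-0.2540, 0.0141, 0.9671] o=[-1.1548, -0.9206, 0.7345] → [-0.2297, -0.2154, -0.0572, -0.2540, 0.0141, 0.9671]
q̇ = J⁺·V = [-0.9240, 0.8810, -0.8760, 0.1530, 0.8420]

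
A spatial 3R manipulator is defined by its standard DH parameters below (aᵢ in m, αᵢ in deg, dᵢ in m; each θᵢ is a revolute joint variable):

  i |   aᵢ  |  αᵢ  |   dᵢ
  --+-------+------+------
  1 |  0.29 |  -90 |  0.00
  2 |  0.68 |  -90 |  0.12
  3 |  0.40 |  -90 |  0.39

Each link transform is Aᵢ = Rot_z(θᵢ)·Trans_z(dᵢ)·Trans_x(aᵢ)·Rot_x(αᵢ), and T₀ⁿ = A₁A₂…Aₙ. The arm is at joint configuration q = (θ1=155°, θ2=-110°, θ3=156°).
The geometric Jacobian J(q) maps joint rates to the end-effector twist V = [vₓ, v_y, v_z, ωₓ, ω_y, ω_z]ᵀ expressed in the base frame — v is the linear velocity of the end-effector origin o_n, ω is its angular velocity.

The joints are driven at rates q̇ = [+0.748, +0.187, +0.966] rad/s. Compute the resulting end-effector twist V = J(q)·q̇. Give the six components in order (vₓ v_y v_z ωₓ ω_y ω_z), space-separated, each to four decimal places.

-0.4731 -0.6219 -0.1961 -0.9017 0.2141 1.0784

o_n = [-0.4794, 0.2707, 0.4290]
J₁: ẑ×o_n = [-0.2707, -0.4794, 0.0000], ω = ẑ
J2: z=[-0.4226, -0.9063, 0.0000] o=[-0.2628, 0.1226, 0.0000] → [-0.3888, 0.1813, -0.2589, -0.4226, -0.9063, 0.0000]
J3: z=[-0.8517, 0.3971, 0.3420] o=[-0.1028, -0.0845, 0.6390] → [-0.2049, -0.3077, -0.1529, -0.8517, 0.3971, 0.3420]
V = J·q̇ = [-0.4731, -0.6219, -0.1961, -0.9017, 0.2141, 1.0784]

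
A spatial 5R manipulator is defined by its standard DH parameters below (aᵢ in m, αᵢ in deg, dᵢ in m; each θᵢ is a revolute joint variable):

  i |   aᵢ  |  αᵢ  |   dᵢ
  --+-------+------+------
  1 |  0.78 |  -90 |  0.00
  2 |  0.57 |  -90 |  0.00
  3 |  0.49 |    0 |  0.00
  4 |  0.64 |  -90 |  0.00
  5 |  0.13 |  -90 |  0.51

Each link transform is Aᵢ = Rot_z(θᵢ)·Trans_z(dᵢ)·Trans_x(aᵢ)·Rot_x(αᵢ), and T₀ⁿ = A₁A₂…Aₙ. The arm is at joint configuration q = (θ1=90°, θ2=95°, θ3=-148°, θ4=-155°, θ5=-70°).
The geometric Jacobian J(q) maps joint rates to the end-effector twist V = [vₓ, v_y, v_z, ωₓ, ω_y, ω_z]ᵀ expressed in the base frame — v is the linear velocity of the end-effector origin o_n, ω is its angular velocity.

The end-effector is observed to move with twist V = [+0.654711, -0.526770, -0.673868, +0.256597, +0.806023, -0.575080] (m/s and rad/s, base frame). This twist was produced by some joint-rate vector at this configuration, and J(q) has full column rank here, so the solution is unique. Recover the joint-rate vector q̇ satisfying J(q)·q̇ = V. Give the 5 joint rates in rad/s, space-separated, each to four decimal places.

-0.8270 -0.0480 -0.0850 -0.6960 0.3830

o_n = [0.5921, 0.6496, -0.0885]
J₁: ẑ×o_n = [-0.6496, 0.5921, 0.0000], ω = ẑ
J2: z=[-1.0000, 0.0000, 0.0000] o=[0.0000, 0.7800, 0.0000] → [0.0000, -0.0885, 0.1304, -1.0000, 0.0000, 0.0000]
J3: z=[-0.0000, -0.9962, 0.0872] o=[0.0000, 0.7303, -0.5678] → [-0.4705, 0.0516, 0.5899, -0.0000, -0.9962, 0.0872]
J4: z=[-0.0000, -0.9962, 0.0872] o=[-0.2597, 0.7665, -0.1539] → [-0.0549, 0.0742, 0.8486, -0.0000, -0.9962, 0.0872]
J5: z=[0.5446, 0.0731, 0.8355] o=[0.2771, 0.7362, -0.5011] → [0.1025, 0.0385, -0.0702, 0.5446, 0.0731, 0.8355]
q̇ = J⁺·V = [-0.8270, -0.0480, -0.0850, -0.6960, 0.3830]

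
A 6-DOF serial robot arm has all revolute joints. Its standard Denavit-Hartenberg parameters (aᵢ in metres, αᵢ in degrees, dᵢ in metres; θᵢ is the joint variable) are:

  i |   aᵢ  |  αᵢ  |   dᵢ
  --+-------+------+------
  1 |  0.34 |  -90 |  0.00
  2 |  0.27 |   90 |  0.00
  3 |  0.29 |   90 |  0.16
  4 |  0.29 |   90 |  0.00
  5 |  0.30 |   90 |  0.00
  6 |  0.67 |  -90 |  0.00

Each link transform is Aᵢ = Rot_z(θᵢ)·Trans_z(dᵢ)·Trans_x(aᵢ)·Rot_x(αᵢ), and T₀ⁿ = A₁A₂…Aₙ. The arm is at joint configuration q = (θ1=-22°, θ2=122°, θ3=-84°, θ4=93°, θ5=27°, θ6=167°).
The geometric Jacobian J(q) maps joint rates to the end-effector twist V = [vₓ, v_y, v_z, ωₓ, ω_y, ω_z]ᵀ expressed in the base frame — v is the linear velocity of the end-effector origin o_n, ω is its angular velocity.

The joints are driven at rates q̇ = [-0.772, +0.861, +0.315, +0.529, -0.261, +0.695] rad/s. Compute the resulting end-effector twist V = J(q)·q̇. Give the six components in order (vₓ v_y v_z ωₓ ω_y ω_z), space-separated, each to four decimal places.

-0.6477 0.6220 0.1086 0.8842 0.8789 -1.1502

o_n = [0.0362, -0.4704, -0.4793]
J₁: ẑ×o_n = [0.4704, 0.0362, -0.0000], ω = ẑ
J2: z=[0.3746, 0.9272, 0.0000] o=[0.3152, -0.1274, 0.0000] → [-0.4444, 0.1795, 0.1302, 0.3746, 0.9272, 0.0000]
J3: z=[0.7863, -0.3177, -0.5299] o=[0.1826, -0.0738, -0.2290] → [-0.1307, 0.2744, -0.3584, 0.7863, -0.3177, -0.5299]
J4: z=[0.4495, -0.2943, 0.8434] o=[0.1855, -0.3860, -0.3395] → [0.1124, -0.0630, -0.0819, 0.4495, -0.2943, 0.8434]
J5: z=[-0.3822, -0.9167, -0.1163] o=[0.4196, -0.4643, -0.4916] → [-0.0120, 0.0493, -0.3492, -0.3822, -0.9167, -0.1163]
J6: z=[-0.0339, 0.1396, -0.9896] o=[0.6966, -0.5766, -0.5169] → [0.1103, 0.6549, 0.0886, -0.0339, 0.1396, -0.9896]
V = J·q̇ = [-0.6477, 0.6220, 0.1086, 0.8842, 0.8789, -1.1502]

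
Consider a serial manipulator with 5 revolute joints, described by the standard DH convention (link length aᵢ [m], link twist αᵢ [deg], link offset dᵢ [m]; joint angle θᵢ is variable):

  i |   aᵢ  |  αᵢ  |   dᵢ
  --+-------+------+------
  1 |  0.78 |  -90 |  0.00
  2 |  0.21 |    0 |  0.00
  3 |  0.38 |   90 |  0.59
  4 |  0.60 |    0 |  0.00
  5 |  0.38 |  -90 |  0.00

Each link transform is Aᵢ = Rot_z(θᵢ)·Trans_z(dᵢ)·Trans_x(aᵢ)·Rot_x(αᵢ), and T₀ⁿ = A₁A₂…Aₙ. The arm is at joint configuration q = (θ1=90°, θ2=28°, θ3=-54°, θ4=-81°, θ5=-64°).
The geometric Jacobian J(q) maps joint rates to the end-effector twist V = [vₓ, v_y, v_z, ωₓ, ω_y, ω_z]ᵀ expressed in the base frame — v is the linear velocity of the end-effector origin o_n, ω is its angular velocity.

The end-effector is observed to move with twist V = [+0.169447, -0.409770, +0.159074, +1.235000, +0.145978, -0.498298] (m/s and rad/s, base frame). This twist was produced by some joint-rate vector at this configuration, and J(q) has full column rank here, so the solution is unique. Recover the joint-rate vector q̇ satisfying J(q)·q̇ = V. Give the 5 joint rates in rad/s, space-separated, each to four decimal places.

-0.1990 -0.8310 -0.4040 -0.5530 0.2200

o_n = [0.2206, 1.1115, -0.0273]
J₁: ẑ×o_n = [-1.1115, 0.2206, 0.0000], ω = ẑ
J2: z=[-1.0000, 0.0000, 0.0000] o=[0.0000, 0.7800, 0.0000] → [-0.0000, -0.0273, -0.3315, -1.0000, 0.0000, 0.0000]
J3: z=[-1.0000, 0.0000, 0.0000] o=[0.0000, 0.9654, -0.0986] → [-0.0000, 0.0713, -0.1461, -1.0000, 0.0000, 0.0000]
J4: z=[-0.0000, -0.4384, 0.8988] o=[-0.5900, 1.3070, 0.0680] → [0.2174, 0.7285, 0.3553, -0.0000, -0.4384, 0.8988]
J5: z=[-0.0000, -0.4384, 0.8988] o=[0.0026, 1.3913, 0.1091] → [0.3113, 0.1959, 0.0955, -0.0000, -0.4384, 0.8988]
q̇ = J⁺·V = [-0.1990, -0.8310, -0.4040, -0.5530, 0.2200]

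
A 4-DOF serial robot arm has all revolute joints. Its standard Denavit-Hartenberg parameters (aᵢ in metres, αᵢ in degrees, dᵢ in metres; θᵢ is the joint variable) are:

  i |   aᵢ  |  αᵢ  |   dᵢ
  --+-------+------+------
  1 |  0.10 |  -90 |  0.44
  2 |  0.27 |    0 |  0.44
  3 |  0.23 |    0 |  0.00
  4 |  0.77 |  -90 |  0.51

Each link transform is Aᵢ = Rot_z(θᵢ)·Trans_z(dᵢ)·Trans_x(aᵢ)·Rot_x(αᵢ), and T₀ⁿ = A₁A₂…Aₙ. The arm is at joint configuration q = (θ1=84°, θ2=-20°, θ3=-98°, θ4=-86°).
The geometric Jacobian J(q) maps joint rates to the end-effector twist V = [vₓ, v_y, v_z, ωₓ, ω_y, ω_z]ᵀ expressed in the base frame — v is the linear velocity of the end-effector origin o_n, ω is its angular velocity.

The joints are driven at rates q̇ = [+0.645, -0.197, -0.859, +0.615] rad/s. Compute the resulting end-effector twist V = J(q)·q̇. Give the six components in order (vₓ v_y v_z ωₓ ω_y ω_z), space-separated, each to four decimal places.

o_n = [-0.9926, -0.3559, 0.4222]
J₁: ẑ×o_n = [0.3559, -0.9926, 0.0000], ω = ẑ
J2: z=[-0.9945, 0.1045, 0.0000] o=[0.0105, 0.0995, 0.4400] → [-0.0019, -0.0177, 0.5577, -0.9945, 0.1045, 0.0000]
J3: z=[-0.9945, 0.1045, 0.0000] o=[-0.4006, 0.3978, 0.5323] → [-0.0115, -0.1095, 0.8114, -0.9945, 0.1045, 0.0000]
J4: z=[-0.9945, 0.1045, 0.0000] o=[-0.4119, 0.2904, 0.7354] → [-0.0327, -0.3115, 0.7034, -0.9945, 0.1045, 0.0000]
V = J·q̇ = [0.2197, -0.7343, -0.3743, 0.4386, -0.0461, 0.6450]

0.2197 -0.7343 -0.3743 0.4386 -0.0461 0.6450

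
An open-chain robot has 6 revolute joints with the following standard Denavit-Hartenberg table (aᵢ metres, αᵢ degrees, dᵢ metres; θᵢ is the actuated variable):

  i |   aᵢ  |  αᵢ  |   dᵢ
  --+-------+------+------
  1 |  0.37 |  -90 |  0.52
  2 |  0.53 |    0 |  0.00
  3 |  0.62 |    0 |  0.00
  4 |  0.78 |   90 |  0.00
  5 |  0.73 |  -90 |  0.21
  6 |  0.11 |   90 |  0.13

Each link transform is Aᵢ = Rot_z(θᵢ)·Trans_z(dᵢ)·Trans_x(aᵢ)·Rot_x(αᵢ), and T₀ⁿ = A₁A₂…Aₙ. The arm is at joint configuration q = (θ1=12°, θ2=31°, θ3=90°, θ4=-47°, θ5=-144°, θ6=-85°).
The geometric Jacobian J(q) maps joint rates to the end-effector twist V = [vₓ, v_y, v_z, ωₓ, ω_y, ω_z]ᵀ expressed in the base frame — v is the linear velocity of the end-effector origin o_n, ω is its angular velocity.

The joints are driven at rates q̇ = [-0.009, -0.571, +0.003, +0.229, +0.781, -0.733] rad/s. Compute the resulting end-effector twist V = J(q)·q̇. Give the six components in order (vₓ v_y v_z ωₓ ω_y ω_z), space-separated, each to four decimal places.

o_n = [0.9763, -0.3444, -0.4444]
J₁: ẑ×o_n = [0.3444, 0.9763, -0.0000], ω = ẑ
J2: z=[-0.2079, 0.9781, 0.0000] o=[0.3619, 0.0769, 0.5200] → [-0.9433, -0.2005, -0.5133, -0.2079, 0.9781, 0.0000]
J3: z=[-0.2079, 0.9781, 0.0000] o=[0.8063, 0.1714, 0.2470] → [-0.6763, -0.1438, -0.0590, -0.2079, 0.9781, 0.0000]
J4: z=[-0.2079, 0.9781, 0.0000] o=[0.4939, 0.1050, -0.2844] → [-0.1565, -0.0333, -0.3783, -0.2079, 0.9781, 0.0000]
J5: z=[0.9403, 0.1999, 0.2756] o=[0.7042, 0.1497, -1.0342] → [0.2541, -0.4796, -0.5190, 0.9403, 0.1999, 0.2756]
J6: z=[0.3267, -0.7577, -0.5650] o=[0.8317, -0.2619, -0.4086] → [-0.0195, -0.0700, 0.0826, 0.3267, -0.7577, -0.5650]
V = J·q̇ = [0.7104, -0.2256, -0.2596, 0.5654, 0.3799, 0.6204]

0.7104 -0.2256 -0.2596 0.5654 0.3799 0.6204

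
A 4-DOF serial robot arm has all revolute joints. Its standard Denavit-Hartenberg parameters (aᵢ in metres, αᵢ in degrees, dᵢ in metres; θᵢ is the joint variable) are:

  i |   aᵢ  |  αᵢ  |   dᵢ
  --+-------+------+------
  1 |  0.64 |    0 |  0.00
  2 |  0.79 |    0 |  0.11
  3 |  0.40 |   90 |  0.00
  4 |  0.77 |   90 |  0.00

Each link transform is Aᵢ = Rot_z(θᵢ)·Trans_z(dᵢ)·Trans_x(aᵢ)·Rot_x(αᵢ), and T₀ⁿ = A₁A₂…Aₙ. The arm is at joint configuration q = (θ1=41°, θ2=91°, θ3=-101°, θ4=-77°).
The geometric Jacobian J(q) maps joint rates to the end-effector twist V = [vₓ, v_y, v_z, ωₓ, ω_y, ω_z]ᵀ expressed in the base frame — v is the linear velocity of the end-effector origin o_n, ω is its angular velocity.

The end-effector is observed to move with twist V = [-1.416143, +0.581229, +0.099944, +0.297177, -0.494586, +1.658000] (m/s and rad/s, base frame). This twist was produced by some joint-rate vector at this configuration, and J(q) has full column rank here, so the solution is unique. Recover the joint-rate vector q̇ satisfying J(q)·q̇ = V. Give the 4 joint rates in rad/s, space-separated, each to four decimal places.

o_n = [0.4457, 1.3022, -0.6403]
J₁: ẑ×o_n = [-1.3022, 0.4457, 0.0000], ω = ẑ
J2: z=[0.0000, 0.0000, 1.0000] o=[0.4830, 0.4199, 0.0000] → [-0.8823, -0.0373, 0.0000, 0.0000, 0.0000, 1.0000]
J3: z=[0.0000, 0.0000, 1.0000] o=[-0.0456, 1.0070, 0.1100] → [-0.2952, 0.4913, 0.0000, 0.0000, 0.0000, 1.0000]
J4: z=[0.5150, -0.8572, 0.0000] o=[0.2973, 1.2130, 0.1100] → [0.6431, 0.3864, 0.1732, 0.5150, -0.8572, 0.0000]
q̇ = J⁺·V = [0.8270, 0.7920, 0.0390, 0.5770]

0.8270 0.7920 0.0390 0.5770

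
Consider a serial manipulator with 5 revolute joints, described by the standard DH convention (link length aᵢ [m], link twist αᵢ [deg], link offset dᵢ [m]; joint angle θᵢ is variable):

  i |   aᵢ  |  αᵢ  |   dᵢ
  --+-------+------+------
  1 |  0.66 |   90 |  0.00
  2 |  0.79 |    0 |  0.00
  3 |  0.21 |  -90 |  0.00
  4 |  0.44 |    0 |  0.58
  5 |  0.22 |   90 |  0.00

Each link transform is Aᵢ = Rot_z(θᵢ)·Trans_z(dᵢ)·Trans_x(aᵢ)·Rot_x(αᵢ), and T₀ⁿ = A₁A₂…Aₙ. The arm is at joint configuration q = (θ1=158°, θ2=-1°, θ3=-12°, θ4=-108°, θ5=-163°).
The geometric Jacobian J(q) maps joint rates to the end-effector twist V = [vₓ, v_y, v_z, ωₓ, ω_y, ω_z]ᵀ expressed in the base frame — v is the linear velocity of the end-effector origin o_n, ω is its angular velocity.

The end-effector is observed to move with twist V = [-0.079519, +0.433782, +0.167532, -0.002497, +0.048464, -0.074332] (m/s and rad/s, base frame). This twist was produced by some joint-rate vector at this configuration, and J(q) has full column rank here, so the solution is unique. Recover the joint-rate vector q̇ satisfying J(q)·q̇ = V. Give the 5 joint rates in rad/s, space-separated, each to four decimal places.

o_n = [-1.4613, 0.8045, 0.5338]
J₁: ẑ×o_n = [-0.8045, -1.4613, 0.0000], ω = ẑ
J2: z=[0.3746, 0.9272, 0.0000] o=[-0.6119, 0.2472, 0.0000] → [0.4950, -0.2000, 0.9962, 0.3746, 0.9272, 0.0000]
J3: z=[0.3746, 0.9272, 0.0000] o=[-1.3443, 0.5431, -0.0138] → [0.5077, -0.2051, 0.2063, 0.3746, 0.9272, 0.0000]
J4: z=[-0.2086, 0.0843, 0.9744] o=[-1.5340, 0.6198, -0.0610] → [-0.1298, 0.1950, -0.0447, -0.2086, 0.0843, 0.9744]
J5: z=[-0.2086, 0.0843, 0.9744] o=[-1.3754, 1.0070, 0.5347] → [0.1973, -0.0838, 0.0495, -0.2086, 0.0843, 0.9744]
q̇ = J⁺·V = [-0.1630, 0.2850, -0.2410, 0.7560, -0.6650]

-0.1630 0.2850 -0.2410 0.7560 -0.6650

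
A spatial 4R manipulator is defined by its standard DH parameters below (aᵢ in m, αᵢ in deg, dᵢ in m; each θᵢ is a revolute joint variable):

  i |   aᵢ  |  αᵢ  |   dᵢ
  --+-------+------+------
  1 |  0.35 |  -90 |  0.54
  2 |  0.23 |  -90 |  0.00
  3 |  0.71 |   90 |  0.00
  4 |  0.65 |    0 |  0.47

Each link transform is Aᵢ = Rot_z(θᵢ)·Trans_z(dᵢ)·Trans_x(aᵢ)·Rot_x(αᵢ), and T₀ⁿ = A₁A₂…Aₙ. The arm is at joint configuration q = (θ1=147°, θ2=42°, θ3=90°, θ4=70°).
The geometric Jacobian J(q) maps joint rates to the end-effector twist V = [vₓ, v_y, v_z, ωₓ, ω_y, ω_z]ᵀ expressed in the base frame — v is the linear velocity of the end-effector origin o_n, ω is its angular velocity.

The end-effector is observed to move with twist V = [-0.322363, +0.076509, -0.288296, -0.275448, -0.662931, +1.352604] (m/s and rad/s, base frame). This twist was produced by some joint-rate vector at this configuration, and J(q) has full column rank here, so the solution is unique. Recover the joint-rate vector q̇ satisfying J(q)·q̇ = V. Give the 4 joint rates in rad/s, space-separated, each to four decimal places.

o_n = [0.1207, 1.0333, -0.3823]
J₁: ẑ×o_n = [-1.0333, 0.1207, 0.0000], ω = ẑ
J2: z=[-0.5446, -0.8387, 0.0000] o=[-0.2935, 0.1906, 0.5400] → [0.7735, -0.5023, -0.1115, -0.5446, -0.8387, 0.0000]
J3: z=[0.5612, -0.3644, -0.7431] o=[-0.4369, 0.2837, 0.3861] → [0.8370, 0.0168, 0.6238, 0.5612, -0.3644, -0.7431]
J4: z=[-0.6233, 0.4047, -0.6691] o=[-0.0502, 0.8792, 0.3861] → [-0.2079, -0.5933, -0.1652, -0.6233, 0.4047, -0.6691]
q̇ = J⁺·V = [0.5600, 0.7060, -0.5020, -0.6270]

0.5600 0.7060 -0.5020 -0.6270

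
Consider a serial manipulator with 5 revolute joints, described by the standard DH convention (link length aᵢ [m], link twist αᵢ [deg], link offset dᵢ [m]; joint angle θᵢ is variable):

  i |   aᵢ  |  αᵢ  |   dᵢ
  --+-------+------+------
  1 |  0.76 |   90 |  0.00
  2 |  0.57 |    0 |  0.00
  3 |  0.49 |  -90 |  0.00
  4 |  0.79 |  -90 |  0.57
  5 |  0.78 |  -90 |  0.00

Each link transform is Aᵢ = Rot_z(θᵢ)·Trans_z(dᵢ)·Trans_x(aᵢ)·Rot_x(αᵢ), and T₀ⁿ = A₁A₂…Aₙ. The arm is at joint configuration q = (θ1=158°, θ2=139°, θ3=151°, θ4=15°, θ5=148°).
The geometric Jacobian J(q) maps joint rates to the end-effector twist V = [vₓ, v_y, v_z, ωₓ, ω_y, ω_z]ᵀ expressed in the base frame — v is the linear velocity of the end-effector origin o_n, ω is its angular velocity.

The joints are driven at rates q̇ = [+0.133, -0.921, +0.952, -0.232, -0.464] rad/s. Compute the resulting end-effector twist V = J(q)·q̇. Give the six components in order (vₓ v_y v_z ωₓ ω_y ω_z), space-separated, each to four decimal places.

o_n = [-0.6495, 0.2265, -0.1496]
J₁: ẑ×o_n = [-0.2265, -0.6495, 0.0000], ω = ẑ
J2: z=[0.3746, 0.9272, 0.0000] o=[-0.7047, 0.2847, 0.0000] → [-0.1387, 0.0560, -0.0729, 0.3746, 0.9272, 0.0000]
J3: z=[0.3746, 0.9272, 0.0000] o=[-0.3058, 0.1236, 0.3740] → [-0.4854, 0.1961, 0.3573, 0.3746, 0.9272, 0.0000]
J4: z=[-0.8713, 0.3520, 0.3420] o=[-0.4612, 0.1863, -0.0865] → [-0.0360, -0.1194, 0.0313, -0.8713, 0.3520, 0.3420]
J5: z=[-0.2798, -0.9288, 0.2432] o=[-1.2764, 0.2952, -0.6086] → [-0.4096, 0.2809, 0.6014, -0.2798, -0.9288, 0.2432]
V = J·q̇ = [-0.1661, -0.0539, 0.1210, 0.3436, 0.3780, -0.0592]

-0.1661 -0.0539 0.1210 0.3436 0.3780 -0.0592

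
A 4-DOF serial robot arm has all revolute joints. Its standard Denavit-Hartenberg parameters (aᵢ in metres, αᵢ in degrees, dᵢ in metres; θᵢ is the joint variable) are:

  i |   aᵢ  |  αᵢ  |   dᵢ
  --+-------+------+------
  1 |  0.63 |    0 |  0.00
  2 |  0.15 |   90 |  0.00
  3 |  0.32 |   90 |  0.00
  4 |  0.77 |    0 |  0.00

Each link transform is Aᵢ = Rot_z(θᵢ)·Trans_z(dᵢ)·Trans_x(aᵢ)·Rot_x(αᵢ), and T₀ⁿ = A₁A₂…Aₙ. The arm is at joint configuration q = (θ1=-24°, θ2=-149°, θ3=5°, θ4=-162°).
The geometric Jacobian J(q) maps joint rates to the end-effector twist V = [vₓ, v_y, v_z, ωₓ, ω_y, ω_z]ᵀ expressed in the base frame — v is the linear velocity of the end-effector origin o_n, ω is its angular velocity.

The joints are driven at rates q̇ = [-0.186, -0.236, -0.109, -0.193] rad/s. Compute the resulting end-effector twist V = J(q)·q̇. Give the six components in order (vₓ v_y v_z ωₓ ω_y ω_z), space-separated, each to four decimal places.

o_n = [0.8633, -0.4606, -0.0359]
J₁: ẑ×o_n = [0.4606, 0.8633, -0.0000], ω = ẑ
J2: z=[0.0000, 0.0000, 1.0000] o=[0.5755, -0.2562, 0.0000] → [0.2044, 0.2878, -0.0000, 0.0000, 0.0000, 1.0000]
J3: z=[-0.1219, 0.9925, 0.0000] o=[0.4267, -0.2745, 0.0000] → [-0.0357, -0.0044, -0.4107, -0.1219, 0.9925, 0.0000]
J4: z=[-0.0865, -0.0106, -0.9962] o=[0.1102, -0.3134, 0.0279] → [-0.1460, -0.7557, 0.0207, -0.0865, -0.0106, -0.9962]
V = J·q̇ = [-0.1018, -0.0822, 0.0408, 0.0300, -0.1061, -0.2297]

-0.1018 -0.0822 0.0408 0.0300 -0.1061 -0.2297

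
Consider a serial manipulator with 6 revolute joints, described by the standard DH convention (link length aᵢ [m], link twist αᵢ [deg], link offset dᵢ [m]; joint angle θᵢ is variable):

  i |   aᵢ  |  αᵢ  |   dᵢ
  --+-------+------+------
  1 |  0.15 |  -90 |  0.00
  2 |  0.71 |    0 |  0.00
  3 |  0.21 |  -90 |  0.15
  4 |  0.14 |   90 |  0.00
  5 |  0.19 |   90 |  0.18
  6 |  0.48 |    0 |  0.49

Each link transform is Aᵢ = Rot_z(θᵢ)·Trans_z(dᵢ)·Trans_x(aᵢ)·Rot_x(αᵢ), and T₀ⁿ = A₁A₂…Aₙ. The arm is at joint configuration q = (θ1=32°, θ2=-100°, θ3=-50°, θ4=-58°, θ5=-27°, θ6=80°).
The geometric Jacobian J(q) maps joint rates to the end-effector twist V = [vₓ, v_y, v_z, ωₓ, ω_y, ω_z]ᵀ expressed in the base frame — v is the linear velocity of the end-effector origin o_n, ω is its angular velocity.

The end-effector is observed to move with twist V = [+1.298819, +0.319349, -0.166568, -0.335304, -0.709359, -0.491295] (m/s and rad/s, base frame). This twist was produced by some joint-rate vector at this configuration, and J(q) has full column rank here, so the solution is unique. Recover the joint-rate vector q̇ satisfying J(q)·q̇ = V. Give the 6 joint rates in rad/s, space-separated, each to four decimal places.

o_n = [-0.3607, 0.5205, 0.0846]
J₁: ẑ×o_n = [-0.5205, -0.3607, 0.0000], ω = ẑ
J2: z=[-0.5299, 0.8480, 0.0000] o=[0.1272, 0.0795, 0.0000] → [0.0717, 0.0448, 0.1801, -0.5299, 0.8480, 0.0000]
J3: z=[-0.5299, 0.8480, 0.0000] o=[0.0227, 0.0142, 0.6992] → [-0.5213, -0.3257, 0.0568, -0.5299, 0.8480, 0.0000]
J4: z=[0.4240, 0.2650, 0.8660] o=[-0.2111, 0.0450, 0.8042] → [-0.6025, 0.1756, 0.2413, 0.4240, 0.2650, 0.8660]
J5: z=[0.3420, 0.8386, -0.4240] o=[-0.3285, 0.1116, 0.8413] → [-0.4612, 0.2725, 0.1668, 0.3420, 0.8386, -0.4240]
J6: z=[0.0029, -0.4522, -0.8919] o=[-0.4454, 0.3203, 0.7351] → [0.4727, -0.0737, 0.0389, 0.0029, -0.4522, -0.8919]
q̇ = J⁺·V = [-0.7000, 0.6800, -0.8650, -0.4550, -0.7000, -0.3430]

-0.7000 0.6800 -0.8650 -0.4550 -0.7000 -0.3430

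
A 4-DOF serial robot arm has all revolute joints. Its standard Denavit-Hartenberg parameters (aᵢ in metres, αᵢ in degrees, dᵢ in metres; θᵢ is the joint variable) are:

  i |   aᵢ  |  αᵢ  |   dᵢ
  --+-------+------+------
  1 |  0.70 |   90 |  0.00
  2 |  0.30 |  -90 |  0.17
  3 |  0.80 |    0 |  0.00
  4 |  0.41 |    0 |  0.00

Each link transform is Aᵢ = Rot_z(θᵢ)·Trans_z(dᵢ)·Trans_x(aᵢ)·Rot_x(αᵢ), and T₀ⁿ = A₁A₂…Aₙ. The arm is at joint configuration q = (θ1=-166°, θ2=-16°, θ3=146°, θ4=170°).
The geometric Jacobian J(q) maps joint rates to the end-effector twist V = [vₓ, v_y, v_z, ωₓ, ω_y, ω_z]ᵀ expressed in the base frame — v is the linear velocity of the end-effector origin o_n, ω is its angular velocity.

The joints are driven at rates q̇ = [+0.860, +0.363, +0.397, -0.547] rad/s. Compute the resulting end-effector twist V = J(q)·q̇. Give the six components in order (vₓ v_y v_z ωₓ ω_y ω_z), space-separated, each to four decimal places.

0.2635 -0.1796 0.0369 -0.0477 0.3622 0.7158

o_n = [-0.6173, -0.1462, 0.0188]
J₁: ẑ×o_n = [0.1462, -0.6173, 0.0000], ω = ẑ
J2: z=[-0.2419, 0.9703, 0.0000] o=[-0.6792, -0.1693, 0.0000] → [0.0183, 0.0046, -0.0657, -0.2419, 0.9703, 0.0000]
J3: z=[-0.2674, -0.0667, 0.9613] o=[-1.0001, -0.0742, -0.0827] → [0.0625, 0.3952, 0.0448, -0.2674, -0.0667, 0.9613]
J4: z=[-0.2674, -0.0667, 0.9613] o=[-0.2733, -0.3540, 0.1001] → [-0.1943, -0.3524, -0.0785, -0.2674, -0.0667, 0.9613]
V = J·q̇ = [0.2635, -0.1796, 0.0369, -0.0477, 0.3622, 0.7158]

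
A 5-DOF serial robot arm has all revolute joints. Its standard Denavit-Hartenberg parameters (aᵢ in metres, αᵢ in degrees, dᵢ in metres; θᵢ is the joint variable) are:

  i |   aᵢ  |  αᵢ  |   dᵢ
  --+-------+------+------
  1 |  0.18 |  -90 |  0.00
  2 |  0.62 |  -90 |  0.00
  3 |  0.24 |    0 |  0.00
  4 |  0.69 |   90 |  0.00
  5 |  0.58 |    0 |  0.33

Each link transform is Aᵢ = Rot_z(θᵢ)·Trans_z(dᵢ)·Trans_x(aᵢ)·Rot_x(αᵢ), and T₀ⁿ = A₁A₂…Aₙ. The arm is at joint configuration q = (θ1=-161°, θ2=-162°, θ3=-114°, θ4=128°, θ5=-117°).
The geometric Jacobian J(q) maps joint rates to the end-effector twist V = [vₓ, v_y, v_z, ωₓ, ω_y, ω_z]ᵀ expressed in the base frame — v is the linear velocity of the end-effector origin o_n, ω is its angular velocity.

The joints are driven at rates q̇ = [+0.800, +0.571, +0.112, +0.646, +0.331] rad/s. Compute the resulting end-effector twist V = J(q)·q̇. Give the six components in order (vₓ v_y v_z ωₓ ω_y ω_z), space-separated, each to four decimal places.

o_n = [1.0367, -0.1044, -0.1775]
J₁: ẑ×o_n = [0.1044, 1.0367, -0.0000], ω = ẑ
J2: z=[0.3256, -0.9455, 0.0000] o=[-0.1702, -0.0586, 0.0000] → [0.1678, 0.0578, 1.1262, 0.3256, -0.9455, 0.0000]
J3: z=[-0.2922, -0.1006, 0.9511] o=[0.3873, 0.1334, 0.1916] → [0.2633, 0.5097, 0.1348, -0.2922, -0.1006, 0.9511]
J4: z=[-0.2922, -0.1006, 0.9511] o=[0.3709, -0.1042, 0.1614] → [0.0343, 0.5341, 0.0670, -0.2922, -0.1006, 0.9511]
J5: z=[0.5334, -0.8425, 0.0748] o=[0.9186, 0.2610, 0.3683] → [0.4871, 0.3000, -0.0955, 0.5334, -0.8425, 0.0748]
V = J·q̇ = [0.3922, 1.3637, 0.6699, 0.1410, -0.8950, 1.5456]

0.3922 1.3637 0.6699 0.1410 -0.8950 1.5456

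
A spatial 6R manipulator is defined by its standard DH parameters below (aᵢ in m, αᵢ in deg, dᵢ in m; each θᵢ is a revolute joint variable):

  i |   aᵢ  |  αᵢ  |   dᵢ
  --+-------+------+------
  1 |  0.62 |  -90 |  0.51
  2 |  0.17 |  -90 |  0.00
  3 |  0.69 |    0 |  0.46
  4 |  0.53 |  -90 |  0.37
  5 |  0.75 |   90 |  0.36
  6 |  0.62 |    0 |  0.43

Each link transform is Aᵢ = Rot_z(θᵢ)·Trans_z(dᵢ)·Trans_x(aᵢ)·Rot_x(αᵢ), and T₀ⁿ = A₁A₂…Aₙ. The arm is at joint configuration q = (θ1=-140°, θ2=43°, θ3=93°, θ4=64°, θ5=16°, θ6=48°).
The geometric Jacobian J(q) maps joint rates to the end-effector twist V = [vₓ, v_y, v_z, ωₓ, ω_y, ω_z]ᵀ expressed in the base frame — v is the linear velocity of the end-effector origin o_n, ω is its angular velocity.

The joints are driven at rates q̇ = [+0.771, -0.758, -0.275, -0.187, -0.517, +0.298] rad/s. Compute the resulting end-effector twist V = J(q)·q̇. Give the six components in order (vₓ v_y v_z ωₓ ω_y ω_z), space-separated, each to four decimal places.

o_n = [0.6221, 1.3371, 1.0730]
J₁: ẑ×o_n = [-1.3371, 0.6221, 0.0000], ω = ẑ
J2: z=[0.6428, -0.7660, 0.0000] o=[-0.4749, -0.3985, 0.5100] → [-0.4313, -0.3619, 1.9560, 0.6428, -0.7660, 0.0000]
J3: z=[0.5224, 0.4384, -0.7314] o=[-0.5702, -0.4784, 0.3941] → [1.6255, -1.2266, 0.4259, 0.5224, 0.4384, -0.7314]
J4: z=[0.5224, 0.4384, -0.7314] o=[-0.7526, 0.2680, 0.0823] → [1.2162, -1.5229, -0.0441, 0.5224, 0.4384, -0.7314]
J5: z=[0.8106, -0.5215, 0.2665] o=[-0.4190, 0.8182, 0.1444] → [-0.6225, -0.4753, 0.9635, 0.8106, -0.5215, 0.2665]
J6: z=[0.5751, 0.6232, -0.5300] o=[-0.0445, 1.0676, 0.8441] → [0.2855, -0.4849, -0.2604, 0.5751, 0.6232, -0.5300]
V = J·q̇ = [-0.9716, 1.4772, -2.1673, -0.9763, 0.8334, 0.8132]

-0.9716 1.4772 -2.1673 -0.9763 0.8334 0.8132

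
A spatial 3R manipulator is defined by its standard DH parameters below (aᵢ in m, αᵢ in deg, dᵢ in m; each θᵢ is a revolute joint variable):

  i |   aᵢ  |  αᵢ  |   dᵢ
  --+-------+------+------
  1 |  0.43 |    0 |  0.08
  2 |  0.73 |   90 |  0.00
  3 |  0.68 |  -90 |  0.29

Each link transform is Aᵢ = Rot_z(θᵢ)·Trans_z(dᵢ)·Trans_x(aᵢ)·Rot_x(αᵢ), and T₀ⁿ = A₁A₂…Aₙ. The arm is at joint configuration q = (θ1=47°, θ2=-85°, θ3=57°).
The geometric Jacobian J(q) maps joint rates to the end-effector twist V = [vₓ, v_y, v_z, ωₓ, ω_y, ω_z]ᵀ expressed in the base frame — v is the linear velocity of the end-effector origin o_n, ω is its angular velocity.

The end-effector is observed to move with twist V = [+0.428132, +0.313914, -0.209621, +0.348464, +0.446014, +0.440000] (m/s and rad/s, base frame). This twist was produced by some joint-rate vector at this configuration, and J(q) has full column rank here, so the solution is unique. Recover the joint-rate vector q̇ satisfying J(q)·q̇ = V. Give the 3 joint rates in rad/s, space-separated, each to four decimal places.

o_n = [0.9818, -0.5915, 0.6503]
J₁: ẑ×o_n = [0.5915, 0.9818, -0.0000], ω = ẑ
J2: z=[0.0000, 0.0000, 1.0000] o=[0.2933, 0.3145, 0.0800] → [0.9060, 0.6885, -0.0000, 0.0000, 0.0000, 1.0000]
J3: z=[-0.6157, -0.7880, 0.0000] o=[0.8685, -0.1350, 0.0800] → [-0.4494, 0.3511, 0.3704, -0.6157, -0.7880, 0.0000]
q̇ = J⁺·V = [0.7150, -0.2750, -0.5660]

0.7150 -0.2750 -0.5660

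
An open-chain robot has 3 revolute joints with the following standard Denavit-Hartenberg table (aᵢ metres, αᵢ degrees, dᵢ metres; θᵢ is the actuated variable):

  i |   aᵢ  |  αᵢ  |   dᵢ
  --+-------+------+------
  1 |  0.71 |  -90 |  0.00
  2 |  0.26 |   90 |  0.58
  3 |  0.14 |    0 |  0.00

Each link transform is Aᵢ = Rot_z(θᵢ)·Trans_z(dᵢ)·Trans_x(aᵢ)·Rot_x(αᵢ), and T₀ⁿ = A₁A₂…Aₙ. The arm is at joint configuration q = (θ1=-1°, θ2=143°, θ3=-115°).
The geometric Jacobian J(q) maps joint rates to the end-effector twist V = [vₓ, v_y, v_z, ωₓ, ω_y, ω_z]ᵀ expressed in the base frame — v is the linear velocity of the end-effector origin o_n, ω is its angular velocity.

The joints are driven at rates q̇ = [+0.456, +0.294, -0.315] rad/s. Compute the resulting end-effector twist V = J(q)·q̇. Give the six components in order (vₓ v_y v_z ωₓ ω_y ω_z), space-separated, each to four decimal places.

o_n = [0.5574, 0.4435, -0.1209]
J₁: ẑ×o_n = [-0.4435, 0.5574, 0.0000], ω = ẑ
J2: z=[0.0175, 0.9998, 0.0000] o=[0.7099, -0.0124, 0.0000] → [-0.1208, 0.0021, 0.1604, 0.0175, 0.9998, 0.0000]
J3: z=[0.6017, -0.0105, -0.7986] o=[0.5124, 0.5711, -0.1565] → [-0.1024, -0.0574, -0.0764, 0.6017, -0.0105, -0.7986]
V = J·q̇ = [-0.2055, 0.2729, 0.0712, -0.1844, 0.2973, 0.7076]

-0.2055 0.2729 0.0712 -0.1844 0.2973 0.7076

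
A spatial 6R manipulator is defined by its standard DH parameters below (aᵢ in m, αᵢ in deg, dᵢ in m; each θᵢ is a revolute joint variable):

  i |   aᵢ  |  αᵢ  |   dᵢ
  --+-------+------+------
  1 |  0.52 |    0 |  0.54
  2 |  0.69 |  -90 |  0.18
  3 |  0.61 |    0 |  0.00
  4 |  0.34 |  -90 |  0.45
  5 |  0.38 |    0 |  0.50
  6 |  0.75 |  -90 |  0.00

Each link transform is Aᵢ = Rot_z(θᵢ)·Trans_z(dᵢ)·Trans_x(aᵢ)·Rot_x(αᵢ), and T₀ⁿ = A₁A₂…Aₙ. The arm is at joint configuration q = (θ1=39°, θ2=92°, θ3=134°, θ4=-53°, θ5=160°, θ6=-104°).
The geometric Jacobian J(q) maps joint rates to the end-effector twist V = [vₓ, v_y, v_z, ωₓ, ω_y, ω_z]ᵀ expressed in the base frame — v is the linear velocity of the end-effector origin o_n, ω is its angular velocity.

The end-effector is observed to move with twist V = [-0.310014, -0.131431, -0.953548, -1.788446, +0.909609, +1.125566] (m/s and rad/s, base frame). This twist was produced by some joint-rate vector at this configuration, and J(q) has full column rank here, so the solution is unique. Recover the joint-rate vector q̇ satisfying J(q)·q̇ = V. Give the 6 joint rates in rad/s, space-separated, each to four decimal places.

o_n = [0.7399, 0.4009, -0.1944]
J₁: ẑ×o_n = [-0.4009, 0.7399, 0.0000], ω = ẑ
J2: z=[0.0000, 0.0000, 1.0000] o=[0.4041, 0.3272, 0.5400] → [-0.0737, 0.3358, 0.0000, 0.0000, 0.0000, 1.0000]
J3: z=[-0.7547, -0.6561, 0.0000] o=[-0.0486, 0.8480, 0.7200] → [0.5999, -0.6901, 0.8547, -0.7547, -0.6561, 0.0000]
J4: z=[-0.7547, -0.6561, 0.0000] o=[0.2294, 0.5282, 0.2812] → [0.3120, -0.3589, 0.4309, -0.7547, -0.6561, 0.0000]
J5: z=[0.6480, -0.7454, -0.1564] o=[-0.1451, 0.2731, -0.0546] → [0.1242, -0.0479, 0.7425, 0.6480, -0.7454, -0.1564]
J6: z=[0.6480, -0.7454, -0.1564] o=[0.3136, -0.0565, 0.2199] → [0.3803, 0.2017, 0.6141, 0.6480, -0.7454, -0.1564]
q̇ = J⁺·V = [0.0140, 0.8170, -0.0050, 0.7580, -0.9310, -0.9520]

0.0140 0.8170 -0.0050 0.7580 -0.9310 -0.9520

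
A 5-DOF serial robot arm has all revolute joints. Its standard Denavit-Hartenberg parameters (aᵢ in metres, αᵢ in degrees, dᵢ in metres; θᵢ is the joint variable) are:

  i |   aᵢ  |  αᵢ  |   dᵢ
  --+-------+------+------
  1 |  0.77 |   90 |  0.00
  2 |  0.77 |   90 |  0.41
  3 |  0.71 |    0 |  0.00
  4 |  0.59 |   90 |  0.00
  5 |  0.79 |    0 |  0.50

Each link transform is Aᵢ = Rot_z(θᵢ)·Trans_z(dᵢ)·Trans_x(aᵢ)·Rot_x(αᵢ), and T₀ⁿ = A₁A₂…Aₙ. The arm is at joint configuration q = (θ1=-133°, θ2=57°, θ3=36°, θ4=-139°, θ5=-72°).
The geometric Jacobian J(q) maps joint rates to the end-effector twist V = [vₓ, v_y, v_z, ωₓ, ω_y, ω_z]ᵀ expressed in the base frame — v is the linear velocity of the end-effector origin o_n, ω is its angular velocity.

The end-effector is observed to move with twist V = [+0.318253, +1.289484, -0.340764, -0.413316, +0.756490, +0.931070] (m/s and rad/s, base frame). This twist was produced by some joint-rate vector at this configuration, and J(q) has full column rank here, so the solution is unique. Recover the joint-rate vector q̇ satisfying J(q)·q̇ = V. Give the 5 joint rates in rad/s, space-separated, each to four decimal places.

0.0380 0.9570 -0.4660 -0.2480 -0.6170

o_n = [-0.4370, -0.2824, 0.9708]
J₁: ẑ×o_n = [0.2824, -0.4370, 0.0000], ω = ẑ
J2: z=[-0.7314, 0.6820, 0.0000] o=[-0.5251, -0.5631, 0.0000] → [0.6621, 0.7100, -0.2654, -0.7314, 0.6820, 0.0000]
J3: z=[-0.5720, -0.6134, -0.5446] o=[-1.1110, -0.5902, 0.6458] → [-0.0317, -0.1812, 0.2373, -0.5720, -0.6134, -0.5446]
J4: z=[-0.5720, -0.6134, -0.5446] o=[-1.6296, -0.5344, 1.1275] → [0.2334, -0.7392, 0.5873, -0.5720, -0.6134, -0.5446]
J5: z=[0.1974, 0.5415, -0.8172] o=[-1.1598, -0.8736, 1.0162] → [0.4586, -0.5817, -0.2747, 0.1974, 0.5415, -0.8172]
q̇ = J⁺·V = [0.0380, 0.9570, -0.4660, -0.2480, -0.6170]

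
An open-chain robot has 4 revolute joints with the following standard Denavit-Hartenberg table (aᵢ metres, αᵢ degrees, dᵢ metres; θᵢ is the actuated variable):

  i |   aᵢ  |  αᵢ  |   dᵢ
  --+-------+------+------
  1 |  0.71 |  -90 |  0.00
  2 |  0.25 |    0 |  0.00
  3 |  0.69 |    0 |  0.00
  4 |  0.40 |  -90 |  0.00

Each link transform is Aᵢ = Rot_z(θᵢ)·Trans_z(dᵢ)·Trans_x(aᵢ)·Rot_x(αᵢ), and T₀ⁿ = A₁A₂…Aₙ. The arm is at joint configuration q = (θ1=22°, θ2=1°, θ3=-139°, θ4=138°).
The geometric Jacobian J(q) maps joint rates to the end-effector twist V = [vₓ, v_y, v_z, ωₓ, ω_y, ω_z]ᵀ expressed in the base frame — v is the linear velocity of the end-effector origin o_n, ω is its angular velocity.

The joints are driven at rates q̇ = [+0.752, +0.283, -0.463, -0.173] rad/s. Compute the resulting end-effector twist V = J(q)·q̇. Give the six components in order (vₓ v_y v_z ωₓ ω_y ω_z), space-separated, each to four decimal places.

-0.3169 0.5591 -0.0218 0.1322 -0.3273 0.7520

o_n = [0.7855, 0.3174, 0.4573]
J₁: ẑ×o_n = [-0.3174, 0.7855, 0.0000], ω = ẑ
J2: z=[-0.3746, 0.9272, 0.0000] o=[0.6583, 0.2660, 0.0000] → [0.4240, 0.1713, -0.1372, -0.3746, 0.9272, 0.0000]
J3: z=[-0.3746, 0.9272, 0.0000] o=[0.8901, 0.3596, -0.0044] → [0.4281, 0.1730, 0.1128, -0.3746, 0.9272, 0.0000]
J4: z=[-0.3746, 0.9272, 0.0000] o=[0.4146, 0.1675, 0.4573] → [0.0000, 0.0000, -0.4000, -0.3746, 0.9272, 0.0000]
V = J·q̇ = [-0.3169, 0.5591, -0.0218, 0.1322, -0.3273, 0.7520]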